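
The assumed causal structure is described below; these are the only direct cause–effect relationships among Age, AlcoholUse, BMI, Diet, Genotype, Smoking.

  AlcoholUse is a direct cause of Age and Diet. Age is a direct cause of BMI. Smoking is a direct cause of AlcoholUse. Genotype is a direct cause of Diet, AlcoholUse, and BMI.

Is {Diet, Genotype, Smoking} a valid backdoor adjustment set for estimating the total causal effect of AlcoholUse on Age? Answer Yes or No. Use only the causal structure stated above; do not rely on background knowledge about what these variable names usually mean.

No

Backdoor paths from AlcoholUse to Age (paths whose first edge points into AlcoholUse):
  P1: AlcoholUse <- Genotype -> BMI <- Age
Condition 1 (no descendant of AlcoholUse in the set): FAILS — Diet is a descendant of AlcoholUse.
Condition 2 (every backdoor path blocked by {Diet, Genotype, Smoking}):
  P1: blocked at fork node Genotype ∈ conditioning set.
{Diet, Genotype, Smoking} does not satisfy the backdoor criterion.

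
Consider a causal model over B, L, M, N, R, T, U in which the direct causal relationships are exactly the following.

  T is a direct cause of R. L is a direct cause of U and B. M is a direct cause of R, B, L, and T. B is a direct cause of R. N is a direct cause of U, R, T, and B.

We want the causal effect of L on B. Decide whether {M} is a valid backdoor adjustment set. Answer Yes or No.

Backdoor paths from L to B (paths whose first edge points into L):
  P1: L <- M -> T <- N -> B
  P2: L <- M -> T <- N -> R <- B
  P3: L <- M -> T -> R <- N -> B
  P4: L <- M -> T -> R <- B
  P5: L <- M -> B
  P6: L <- M -> R <- N -> B
  P7: L <- M -> R <- T <- N -> B
  P8: L <- M -> R <- B
Condition 1 (no descendant of L in the set): holds — descendants of L are {B, R, U}; none are in {M}.
Condition 2 (every backdoor path blocked by {M}):
  P1: blocked at fork node M ∈ conditioning set.
  P2: blocked at fork node M ∈ conditioning set.
  P3: blocked at fork node M ∈ conditioning set.
  P4: blocked at fork node M ∈ conditioning set.
  P5: blocked at fork node M ∈ conditioning set.
  P6: blocked at fork node M ∈ conditioning set.
  P7: blocked at fork node M ∈ conditioning set.
  P8: blocked at fork node M ∈ conditioning set.
{M} satisfies the backdoor criterion.

Yes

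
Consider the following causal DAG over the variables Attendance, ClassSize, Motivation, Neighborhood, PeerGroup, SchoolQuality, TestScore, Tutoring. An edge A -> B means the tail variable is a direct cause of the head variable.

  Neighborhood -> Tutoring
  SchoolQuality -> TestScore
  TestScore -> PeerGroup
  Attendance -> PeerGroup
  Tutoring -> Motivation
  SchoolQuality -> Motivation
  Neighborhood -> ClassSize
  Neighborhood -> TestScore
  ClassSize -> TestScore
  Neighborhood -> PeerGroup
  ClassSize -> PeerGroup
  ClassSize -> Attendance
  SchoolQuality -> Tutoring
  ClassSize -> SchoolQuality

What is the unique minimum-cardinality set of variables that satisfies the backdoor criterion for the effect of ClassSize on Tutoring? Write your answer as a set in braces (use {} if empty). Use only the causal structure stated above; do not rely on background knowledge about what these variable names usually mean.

{Neighborhood}

Variables eligible for adjustment (non-descendants of ClassSize, excluding ClassSize and Tutoring): {Neighborhood}.
Backdoor paths from ClassSize to Tutoring:
  P1: ClassSize <- Neighborhood -> Tutoring
  P2: ClassSize <- Neighborhood -> TestScore <- SchoolQuality -> Tutoring
  P3: ClassSize <- Neighborhood -> TestScore <- SchoolQuality -> Motivation <- Tutoring
  P4: ClassSize <- Neighborhood -> PeerGroup <- TestScore <- SchoolQuality -> Tutoring
  P5: ClassSize <- Neighborhood -> PeerGroup <- TestScore <- SchoolQuality -> Motivation <- Tutoring
The empty set is not sufficient: P1 (ClassSize <- Neighborhood -> Tutoring) has no collider blocking it and no conditioned non-collider, so it is open.
Try {Neighborhood}:
  P1: blocked at fork node Neighborhood ∈ conditioning set.
  P2: blocked at fork node Neighborhood ∈ conditioning set.
  P3: blocked at fork node Neighborhood ∈ conditioning set.
  P4: blocked at fork node Neighborhood ∈ conditioning set.
  P5: blocked at fork node Neighborhood ∈ conditioning set.
{Neighborhood} contains no descendant of ClassSize and blocks every backdoor path.
{Neighborhood} is the unique smallest valid adjustment set.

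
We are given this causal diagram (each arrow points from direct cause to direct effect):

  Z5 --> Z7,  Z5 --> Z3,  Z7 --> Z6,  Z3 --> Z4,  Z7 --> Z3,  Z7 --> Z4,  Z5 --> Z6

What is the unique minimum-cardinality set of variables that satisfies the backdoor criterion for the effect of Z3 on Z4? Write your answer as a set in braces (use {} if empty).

Variables eligible for adjustment (non-descendants of Z3, excluding Z3 and Z4): {Z5, Z6, Z7}.
Backdoor paths from Z3 to Z4:
  P1: Z3 <- Z5 -> Z7 -> Z4
  P2: Z3 <- Z5 -> Z6 <- Z7 -> Z4
  P3: Z3 <- Z7 -> Z4
The empty set is not sufficient: P1 (Z3 <- Z5 -> Z7 -> Z4) has no collider blocking it and no conditioned non-collider, so it is open.
Try {Z7}:
  P1: blocked at chain node Z7 ∈ conditioning set.
  P2: blocked at collider Z6 (neither it nor any descendant is in the conditioning set).
  P3: blocked at fork node Z7 ∈ conditioning set.
{Z7} contains no descendant of Z3 and blocks every backdoor path.
No other singleton works — e.g. {Z5} leaves P3 open — so {Z7} is the unique smallest valid adjustment set.

{Z7}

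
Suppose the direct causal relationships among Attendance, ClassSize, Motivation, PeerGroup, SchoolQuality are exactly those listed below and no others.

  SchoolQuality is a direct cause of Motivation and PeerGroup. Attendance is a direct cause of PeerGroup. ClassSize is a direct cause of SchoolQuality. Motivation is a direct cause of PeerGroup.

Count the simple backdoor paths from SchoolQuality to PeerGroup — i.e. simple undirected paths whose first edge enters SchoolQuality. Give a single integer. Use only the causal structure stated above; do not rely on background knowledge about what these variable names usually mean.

A backdoor path from SchoolQuality to PeerGroup is any simple undirected path whose first edge points into SchoolQuality (i.e. leaves SchoolQuality via a parent).
Parents of SchoolQuality: {ClassSize}.
No simple path from any parent of SchoolQuality reaches PeerGroup without revisiting SchoolQuality, so there are no backdoor paths.

0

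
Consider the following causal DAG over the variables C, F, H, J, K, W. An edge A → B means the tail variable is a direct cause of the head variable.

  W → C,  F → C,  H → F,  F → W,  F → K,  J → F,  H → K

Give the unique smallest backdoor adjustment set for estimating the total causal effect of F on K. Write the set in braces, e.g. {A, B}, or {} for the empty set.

{H}

Variables eligible for adjustment (non-descendants of F, excluding F and K): {H, J}.
Backdoor paths from F to K:
  P1: F <- H -> K
The empty set is not sufficient: P1 (F <- H -> K) has no collider blocking it and no conditioned non-collider, so it is open.
Try {H}:
  P1: blocked at fork node H ∈ conditioning set.
{H} contains no descendant of F and blocks every backdoor path.
No other singleton works — e.g. {J} leaves P1 open — so {H} is the unique smallest valid adjustment set.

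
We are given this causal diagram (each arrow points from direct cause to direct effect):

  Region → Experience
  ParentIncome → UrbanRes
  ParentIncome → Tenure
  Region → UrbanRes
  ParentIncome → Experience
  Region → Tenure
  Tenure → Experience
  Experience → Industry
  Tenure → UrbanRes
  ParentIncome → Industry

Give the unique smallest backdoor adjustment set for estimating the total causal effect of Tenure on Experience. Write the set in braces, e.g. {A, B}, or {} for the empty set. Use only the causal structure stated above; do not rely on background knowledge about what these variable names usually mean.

Variables eligible for adjustment (non-descendants of Tenure, excluding Tenure and Experience): {ParentIncome, Region}.
Backdoor paths from Tenure to Experience:
  P1: Tenure <- Region -> Experience
  P2: Tenure <- Region -> UrbanRes <- ParentIncome -> Experience
  P3: Tenure <- Region -> UrbanRes <- ParentIncome -> Industry <- Experience
  P4: Tenure <- ParentIncome -> Experience
  P5: Tenure <- ParentIncome -> Industry <- Experience
  P6: Tenure <- ParentIncome -> UrbanRes <- Region -> Experience
The empty set is not sufficient: P1 (Tenure <- Region -> Experience) has no collider blocking it and no conditioned non-collider, so it is open.
Try {ParentIncome, Region}:
  P1: blocked at fork node Region ∈ conditioning set.
  P2: blocked at fork node Region ∈ conditioning set.
  P3: blocked at fork node Region ∈ conditioning set.
  P4: blocked at fork node ParentIncome ∈ conditioning set.
  P5: blocked at fork node ParentIncome ∈ conditioning set.
  P6: blocked at fork node ParentIncome ∈ conditioning set.
{ParentIncome, Region} contains no descendant of Tenure and blocks every backdoor path.
Every element of {ParentIncome, Region} is needed (dropping ParentIncome leaves P4 open; dropping Region leaves P1 open), so no proper subset is valid.
Among all size-2 subsets of the eligible variables, only {ParentIncome, Region} blocks every backdoor path, so it is the unique smallest valid adjustment set.

{ParentIncome, Region}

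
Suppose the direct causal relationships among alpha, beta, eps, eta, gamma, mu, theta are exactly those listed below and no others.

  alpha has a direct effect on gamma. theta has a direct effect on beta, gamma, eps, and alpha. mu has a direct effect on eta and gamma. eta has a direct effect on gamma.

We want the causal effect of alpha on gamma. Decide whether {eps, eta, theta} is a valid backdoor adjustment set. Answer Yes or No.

Yes

Backdoor paths from alpha to gamma (paths whose first edge points into alpha):
  P1: alpha <- theta -> gamma
Condition 1 (no descendant of alpha in the set): holds — descendants of alpha are {gamma}; none are in {eps, eta, theta}.
Condition 2 (every backdoor path blocked by {eps, eta, theta}):
  P1: blocked at fork node theta ∈ conditioning set.
{eps, eta, theta} satisfies the backdoor criterion.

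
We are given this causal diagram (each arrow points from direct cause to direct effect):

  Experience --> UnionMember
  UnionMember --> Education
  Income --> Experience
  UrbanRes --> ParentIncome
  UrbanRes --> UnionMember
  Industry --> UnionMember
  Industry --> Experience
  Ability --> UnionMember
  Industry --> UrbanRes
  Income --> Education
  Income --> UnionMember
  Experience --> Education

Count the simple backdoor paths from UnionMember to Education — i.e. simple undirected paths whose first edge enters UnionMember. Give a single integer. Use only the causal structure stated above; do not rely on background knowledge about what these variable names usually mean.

8

A backdoor path from UnionMember to Education is any simple undirected path whose first edge points into UnionMember (i.e. leaves UnionMember via a parent).
Parents of UnionMember: {Ability, Experience, Income, Industry, UrbanRes}.
Enumerating:
  P1: UnionMember <- Income -> Experience -> Education
  P2: UnionMember <- Income -> Education
  P3: UnionMember <- Industry -> Experience <- Income -> Education
  P4: UnionMember <- Industry -> Experience -> Education
  P5: UnionMember <- UrbanRes <- Industry -> Experience <- Income -> Education
  P6: UnionMember <- UrbanRes <- Industry -> Experience -> Education
  P7: UnionMember <- Experience <- Income -> Education
  P8: UnionMember <- Experience -> Education
That exhausts the simple backdoor paths. Count: 8.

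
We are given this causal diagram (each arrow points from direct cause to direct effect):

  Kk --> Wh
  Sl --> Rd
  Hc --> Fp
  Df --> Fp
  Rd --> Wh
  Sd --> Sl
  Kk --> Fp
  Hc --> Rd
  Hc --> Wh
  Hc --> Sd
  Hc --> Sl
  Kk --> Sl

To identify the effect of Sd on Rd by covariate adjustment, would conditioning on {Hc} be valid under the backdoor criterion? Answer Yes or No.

Backdoor paths from Sd to Rd (paths whose first edge points into Sd):
  P1: Sd <- Hc -> Sl <- Kk -> Wh <- Rd
  P2: Sd <- Hc -> Sl -> Rd
  P3: Sd <- Hc -> Fp <- Kk -> Sl -> Rd
  P4: Sd <- Hc -> Fp <- Kk -> Wh <- Rd
  P5: Sd <- Hc -> Rd
  P6: Sd <- Hc -> Wh <- Kk -> Sl -> Rd
  P7: Sd <- Hc -> Wh <- Rd
Condition 1 (no descendant of Sd in the set): holds — descendants of Sd are {Rd, Sl, Wh}; none are in {Hc}.
Condition 2 (every backdoor path blocked by {Hc}):
  P1: blocked at fork node Hc ∈ conditioning set.
  P2: blocked at fork node Hc ∈ conditioning set.
  P3: blocked at fork node Hc ∈ conditioning set.
  P4: blocked at fork node Hc ∈ conditioning set.
  P5: blocked at fork node Hc ∈ conditioning set.
  P6: blocked at fork node Hc ∈ conditioning set.
  P7: blocked at fork node Hc ∈ conditioning set.
{Hc} satisfies the backdoor criterion.

Yes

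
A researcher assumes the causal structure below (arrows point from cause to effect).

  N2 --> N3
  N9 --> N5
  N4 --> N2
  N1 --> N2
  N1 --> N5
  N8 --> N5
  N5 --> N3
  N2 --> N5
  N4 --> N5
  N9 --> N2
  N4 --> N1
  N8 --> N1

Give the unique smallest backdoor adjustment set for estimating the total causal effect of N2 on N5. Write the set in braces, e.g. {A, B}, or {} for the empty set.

Variables eligible for adjustment (non-descendants of N2, excluding N2 and N5): {N1, N4, N8, N9}.
Backdoor paths from N2 to N5:
  P1: N2 <- N9 -> N5
  P2: N2 <- N4 -> N1 <- N8 -> N5
  P3: N2 <- N4 -> N1 -> N5
  P4: N2 <- N4 -> N5
  P5: N2 <- N1 <- N8 -> N5
  P6: N2 <- N1 <- N4 -> N5
  P7: N2 <- N1 -> N5
The empty set is not sufficient: P1 (N2 <- N9 -> N5) has no collider blocking it and no conditioned non-collider, so it is open.
Try {N1, N4, N9}:
  P1: blocked at fork node N9 ∈ conditioning set.
  P2: blocked at fork node N4 ∈ conditioning set.
  P3: blocked at fork node N4 ∈ conditioning set.
  P4: blocked at fork node N4 ∈ conditioning set.
  P5: blocked at chain node N1 ∈ conditioning set.
  P6: blocked at chain node N1 ∈ conditioning set.
  P7: blocked at fork node N1 ∈ conditioning set.
{N1, N4, N9} contains no descendant of N2 and blocks every backdoor path.
Every element of {N1, N4, N9} is needed (dropping N1 leaves P5 open; dropping N4 leaves P2 open; dropping N9 leaves P1 open), so no proper subset is valid.
Among all size-3 subsets of the eligible variables, only {N1, N4, N9} blocks every backdoor path, so it is the unique smallest valid adjustment set.

{N1, N4, N9}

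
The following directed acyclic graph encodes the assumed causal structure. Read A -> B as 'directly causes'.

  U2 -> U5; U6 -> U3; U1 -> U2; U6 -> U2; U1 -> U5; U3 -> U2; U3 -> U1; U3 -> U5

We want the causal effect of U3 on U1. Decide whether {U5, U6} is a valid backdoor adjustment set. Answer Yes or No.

No

Backdoor paths from U3 to U1 (paths whose first edge points into U3):
  P1: U3 <- U6 -> U2 <- U1
  P2: U3 <- U6 -> U2 -> U5 <- U1
Condition 1 (no descendant of U3 in the set): FAILS — U5 is a descendant of U3.
Condition 2 (every backdoor path blocked by {U5, U6}):
  P1: blocked at fork node U6 ∈ conditioning set.
  P2: blocked at fork node U6 ∈ conditioning set.
{U5, U6} does not satisfy the backdoor criterion.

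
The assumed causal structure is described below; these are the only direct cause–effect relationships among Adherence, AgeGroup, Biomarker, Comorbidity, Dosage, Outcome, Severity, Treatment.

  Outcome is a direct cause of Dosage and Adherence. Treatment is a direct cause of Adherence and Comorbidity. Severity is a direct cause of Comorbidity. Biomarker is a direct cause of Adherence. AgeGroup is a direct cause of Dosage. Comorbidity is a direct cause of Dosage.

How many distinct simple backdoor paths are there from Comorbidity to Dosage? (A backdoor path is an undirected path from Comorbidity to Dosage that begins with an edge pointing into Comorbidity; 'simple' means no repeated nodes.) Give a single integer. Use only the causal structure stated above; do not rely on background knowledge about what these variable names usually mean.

A backdoor path from Comorbidity to Dosage is any simple undirected path whose first edge points into Comorbidity (i.e. leaves Comorbidity via a parent).
Parents of Comorbidity: {Severity, Treatment}.
Enumerating:
  P1: Comorbidity <- Treatment -> Adherence <- Outcome -> Dosage
That exhausts the simple backdoor paths. Count: 1.

1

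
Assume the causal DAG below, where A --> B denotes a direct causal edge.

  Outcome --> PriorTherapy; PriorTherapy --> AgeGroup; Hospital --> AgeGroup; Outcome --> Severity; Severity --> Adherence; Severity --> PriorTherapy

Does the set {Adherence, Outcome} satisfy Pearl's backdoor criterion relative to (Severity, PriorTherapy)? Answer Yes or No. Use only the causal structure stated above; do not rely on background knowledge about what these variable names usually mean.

Backdoor paths from Severity to PriorTherapy (paths whose first edge points into Severity):
  P1: Severity <- Outcome -> PriorTherapy
Condition 1 (no descendant of Severity in the set): FAILS — Adherence is a descendant of Severity.
Condition 2 (every backdoor path blocked by {Adherence, Outcome}):
  P1: blocked at fork node Outcome ∈ conditioning set.
{Adherence, Outcome} does not satisfy the backdoor criterion.

No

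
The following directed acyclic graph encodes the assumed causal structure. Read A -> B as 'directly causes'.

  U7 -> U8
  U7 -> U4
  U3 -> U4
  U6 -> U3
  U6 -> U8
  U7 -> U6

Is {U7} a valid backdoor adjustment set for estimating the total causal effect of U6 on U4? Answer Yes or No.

Backdoor paths from U6 to U4 (paths whose first edge points into U6):
  P1: U6 <- U7 -> U4
Condition 1 (no descendant of U6 in the set): holds — descendants of U6 are {U3, U4, U8}; none are in {U7}.
Condition 2 (every backdoor path blocked by {U7}):
  P1: blocked at fork node U7 ∈ conditioning set.
{U7} satisfies the backdoor criterion.

Yes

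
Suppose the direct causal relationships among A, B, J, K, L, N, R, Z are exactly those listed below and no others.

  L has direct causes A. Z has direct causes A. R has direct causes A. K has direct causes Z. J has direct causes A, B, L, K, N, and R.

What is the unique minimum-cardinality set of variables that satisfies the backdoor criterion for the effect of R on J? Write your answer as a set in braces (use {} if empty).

{A}

Variables eligible for adjustment (non-descendants of R, excluding R and J): {A, B, K, L, N, Z}.
Backdoor paths from R to J:
  P1: R <- A -> Z -> K -> J
  P2: R <- A -> L -> J
  P3: R <- A -> J
The empty set is not sufficient: P1 (R <- A -> Z -> K -> J) has no collider blocking it and no conditioned non-collider, so it is open.
Try {A}:
  P1: blocked at fork node A ∈ conditioning set.
  P2: blocked at fork node A ∈ conditioning set.
  P3: blocked at fork node A ∈ conditioning set.
{A} contains no descendant of R and blocks every backdoor path.
No other singleton works — e.g. {B} leaves P1 open — so {A} is the unique smallest valid adjustment set.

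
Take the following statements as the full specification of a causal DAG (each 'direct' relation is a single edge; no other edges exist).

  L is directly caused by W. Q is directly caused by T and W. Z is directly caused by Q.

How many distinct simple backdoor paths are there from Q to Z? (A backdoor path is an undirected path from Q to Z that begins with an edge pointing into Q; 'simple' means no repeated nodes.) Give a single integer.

A backdoor path from Q to Z is any simple undirected path whose first edge points into Q (i.e. leaves Q via a parent).
Parents of Q: {T, W}.
No simple path from any parent of Q reaches Z without revisiting Q, so there are no backdoor paths.

0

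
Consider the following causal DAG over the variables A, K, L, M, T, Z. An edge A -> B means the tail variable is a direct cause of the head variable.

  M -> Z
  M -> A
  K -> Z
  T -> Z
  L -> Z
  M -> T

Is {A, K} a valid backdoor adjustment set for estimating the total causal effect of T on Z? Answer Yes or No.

No

Backdoor paths from T to Z (paths whose first edge points into T):
  P1: T <- M -> Z
Condition 1 (no descendant of T in the set): holds — descendants of T are {Z}; none are in {A, K}.
Condition 2 (every backdoor path blocked by {A, K}):
  P1: open — no interior node is in the conditioning set.
{A, K} does not satisfy the backdoor criterion.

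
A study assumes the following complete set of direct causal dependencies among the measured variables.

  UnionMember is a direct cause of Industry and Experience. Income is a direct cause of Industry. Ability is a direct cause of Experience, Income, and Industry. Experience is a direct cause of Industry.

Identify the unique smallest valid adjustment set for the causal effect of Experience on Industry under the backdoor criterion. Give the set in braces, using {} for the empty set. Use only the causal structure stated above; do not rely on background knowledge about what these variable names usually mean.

{Ability, UnionMember}

Variables eligible for adjustment (non-descendants of Experience, excluding Experience and Industry): {Ability, Income, UnionMember}.
Backdoor paths from Experience to Industry:
  P1: Experience <- Ability -> Income -> Industry
  P2: Experience <- Ability -> Industry
  P3: Experience <- UnionMember -> Industry
The empty set is not sufficient: P1 (Experience <- Ability -> Income -> Industry) has no collider blocking it and no conditioned non-collider, so it is open.
Try {Ability, UnionMember}:
  P1: blocked at fork node Ability ∈ conditioning set.
  P2: blocked at fork node Ability ∈ conditioning set.
  P3: blocked at fork node UnionMember ∈ conditioning set.
{Ability, UnionMember} contains no descendant of Experience and blocks every backdoor path.
Every element of {Ability, UnionMember} is needed (dropping Ability leaves P1 open; dropping UnionMember leaves P3 open), so no proper subset is valid.
Among all size-2 subsets of the eligible variables, only {Ability, UnionMember} blocks every backdoor path, so it is the unique smallest valid adjustment set.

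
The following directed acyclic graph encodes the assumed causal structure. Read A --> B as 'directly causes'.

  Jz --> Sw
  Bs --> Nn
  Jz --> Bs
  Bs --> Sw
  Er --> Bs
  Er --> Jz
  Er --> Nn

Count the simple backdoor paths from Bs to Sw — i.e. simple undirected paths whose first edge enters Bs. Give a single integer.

A backdoor path from Bs to Sw is any simple undirected path whose first edge points into Bs (i.e. leaves Bs via a parent).
Parents of Bs: {Er, Jz}.
Enumerating:
  P1: Bs <- Er -> Jz -> Sw
  P2: Bs <- Jz -> Sw
That exhausts the simple backdoor paths. Count: 2.

2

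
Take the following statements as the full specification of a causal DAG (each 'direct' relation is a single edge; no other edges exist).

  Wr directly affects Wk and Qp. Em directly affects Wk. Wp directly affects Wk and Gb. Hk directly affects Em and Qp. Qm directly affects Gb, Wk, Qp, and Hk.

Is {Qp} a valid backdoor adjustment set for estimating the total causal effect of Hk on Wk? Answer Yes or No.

No

Backdoor paths from Hk to Wk (paths whose first edge points into Hk):
  P1: Hk <- Qm -> Gb <- Wp -> Wk
  P2: Hk <- Qm -> Wk
  P3: Hk <- Qm -> Qp <- Wr -> Wk
Condition 1 (no descendant of Hk in the set): FAILS — Qp is a descendant of Hk.
Condition 2 (every backdoor path blocked by {Qp}):
  P1: blocked at collider Gb (neither it nor any descendant is in the conditioning set).
  P2: open — no interior node is in the conditioning set.
  P3: open — collider(s) Qp are conditioned on (or have a conditioned descendant) and no non-collider on the path is in the set.
{Qp} does not satisfy the backdoor criterion.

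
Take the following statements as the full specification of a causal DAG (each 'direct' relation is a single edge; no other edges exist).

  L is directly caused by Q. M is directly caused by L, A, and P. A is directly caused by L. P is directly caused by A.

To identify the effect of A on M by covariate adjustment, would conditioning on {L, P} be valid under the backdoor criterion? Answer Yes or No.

No

Backdoor paths from A to M (paths whose first edge points into A):
  P1: A <- L -> M
Condition 1 (no descendant of A in the set): FAILS — P is a descendant of A.
Condition 2 (every backdoor path blocked by {L, P}):
  P1: blocked at fork node L ∈ conditioning set.
{L, P} does not satisfy the backdoor criterion.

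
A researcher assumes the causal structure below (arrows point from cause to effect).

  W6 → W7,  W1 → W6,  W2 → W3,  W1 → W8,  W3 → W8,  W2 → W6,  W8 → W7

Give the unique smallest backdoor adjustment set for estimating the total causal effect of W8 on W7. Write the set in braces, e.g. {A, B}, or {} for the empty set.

Variables eligible for adjustment (non-descendants of W8, excluding W8 and W7): {W1, W2, W3, W6}.
Backdoor paths from W8 to W7:
  P1: W8 <- W1 -> W6 -> W7
  P2: W8 <- W3 <- W2 -> W6 -> W7
The empty set is not sufficient: P1 (W8 <- W1 -> W6 -> W7) has no collider blocking it and no conditioned non-collider, so it is open.
Try {W6}:
  P1: blocked at chain node W6 ∈ conditioning set.
  P2: blocked at chain node W6 ∈ conditioning set.
{W6} contains no descendant of W8 and blocks every backdoor path.
No other singleton works — e.g. {W2} leaves P1 open — so {W6} is the unique smallest valid adjustment set.

{W6}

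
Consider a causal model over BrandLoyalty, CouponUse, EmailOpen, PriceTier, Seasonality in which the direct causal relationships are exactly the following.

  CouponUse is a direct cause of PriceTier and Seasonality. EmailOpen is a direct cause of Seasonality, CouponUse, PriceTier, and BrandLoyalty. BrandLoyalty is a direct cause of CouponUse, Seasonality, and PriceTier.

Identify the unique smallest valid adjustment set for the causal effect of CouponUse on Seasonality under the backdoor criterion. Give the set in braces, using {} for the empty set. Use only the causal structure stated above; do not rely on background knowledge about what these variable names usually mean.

Variables eligible for adjustment (non-descendants of CouponUse, excluding CouponUse and Seasonality): {BrandLoyalty, EmailOpen}.
Backdoor paths from CouponUse to Seasonality:
  P1: CouponUse <- EmailOpen -> BrandLoyalty -> Seasonality
  P2: CouponUse <- EmailOpen -> Seasonality
  P3: CouponUse <- EmailOpen -> PriceTier <- BrandLoyalty -> Seasonality
  P4: CouponUse <- BrandLoyalty <- EmailOpen -> Seasonality
  P5: CouponUse <- BrandLoyalty -> Seasonality
  P6: CouponUse <- BrandLoyalty -> PriceTier <- EmailOpen -> Seasonality
The empty set is not sufficient: P1 (CouponUse <- EmailOpen -> BrandLoyalty -> Seasonality) has no collider blocking it and no conditioned non-collider, so it is open.
Try {BrandLoyalty, EmailOpen}:
  P1: blocked at fork node EmailOpen ∈ conditioning set.
  P2: blocked at fork node EmailOpen ∈ conditioning set.
  P3: blocked at fork node EmailOpen ∈ conditioning set.
  P4: blocked at chain node BrandLoyalty ∈ conditioning set.
  P5: blocked at fork node BrandLoyalty ∈ conditioning set.
  P6: blocked at fork node BrandLoyalty ∈ conditioning set.
{BrandLoyalty, EmailOpen} contains no descendant of CouponUse and blocks every backdoor path.
Every element of {BrandLoyalty, EmailOpen} is needed (dropping BrandLoyalty leaves P5 open; dropping EmailOpen leaves P2 open), so no proper subset is valid.
Among all size-2 subsets of the eligible variables, only {BrandLoyalty, EmailOpen} blocks every backdoor path, so it is the unique smallest valid adjustment set.

{BrandLoyalty, EmailOpen}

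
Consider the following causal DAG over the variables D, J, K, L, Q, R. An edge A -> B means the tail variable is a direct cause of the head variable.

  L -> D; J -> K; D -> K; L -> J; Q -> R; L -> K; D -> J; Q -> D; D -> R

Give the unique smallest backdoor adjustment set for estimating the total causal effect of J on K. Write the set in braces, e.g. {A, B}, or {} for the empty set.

Variables eligible for adjustment (non-descendants of J, excluding J and K): {D, L, Q, R}.
Backdoor paths from J to K:
  P1: J <- L -> D -> K
  P2: J <- L -> K
  P3: J <- D <- L -> K
  P4: J <- D -> K
The empty set is not sufficient: P1 (J <- L -> D -> K) has no collider blocking it and no conditioned non-collider, so it is open.
Try {D, L}:
  P1: blocked at fork node L ∈ conditioning set.
  P2: blocked at fork node L ∈ conditioning set.
  P3: blocked at chain node D ∈ conditioning set.
  P4: blocked at fork node D ∈ conditioning set.
{D, L} contains no descendant of J and blocks every backdoor path.
Every element of {D, L} is needed (dropping D leaves P4 open; dropping L leaves P2 open), so no proper subset is valid.
Among all size-2 subsets of the eligible variables, only {D, L} blocks every backdoor path, so it is the unique smallest valid adjustment set.

{D, L}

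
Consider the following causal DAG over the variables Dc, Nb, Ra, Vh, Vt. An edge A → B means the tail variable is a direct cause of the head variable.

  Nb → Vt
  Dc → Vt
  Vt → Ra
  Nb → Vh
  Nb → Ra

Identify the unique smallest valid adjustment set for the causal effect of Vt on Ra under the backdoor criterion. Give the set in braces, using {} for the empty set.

Variables eligible for adjustment (non-descendants of Vt, excluding Vt and Ra): {Dc, Nb, Vh}.
Backdoor paths from Vt to Ra:
  P1: Vt <- Nb -> Ra
The empty set is not sufficient: P1 (Vt <- Nb -> Ra) has no collider blocking it and no conditioned non-collider, so it is open.
Try {Nb}:
  P1: blocked at fork node Nb ∈ conditioning set.
{Nb} contains no descendant of Vt and blocks every backdoor path.
No other singleton works — e.g. {Vh} leaves P1 open — so {Nb} is the unique smallest valid adjustment set.

{Nb}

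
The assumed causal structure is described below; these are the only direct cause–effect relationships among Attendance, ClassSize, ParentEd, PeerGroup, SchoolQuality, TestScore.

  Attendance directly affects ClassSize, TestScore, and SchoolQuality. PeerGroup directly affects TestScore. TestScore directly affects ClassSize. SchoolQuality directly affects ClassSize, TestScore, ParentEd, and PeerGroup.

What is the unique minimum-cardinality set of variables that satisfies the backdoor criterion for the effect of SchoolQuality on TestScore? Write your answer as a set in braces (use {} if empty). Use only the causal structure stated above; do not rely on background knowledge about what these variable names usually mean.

{Attendance}

Variables eligible for adjustment (non-descendants of SchoolQuality, excluding SchoolQuality and TestScore): {Attendance}.
Backdoor paths from SchoolQuality to TestScore:
  P1: SchoolQuality <- Attendance -> TestScore
  P2: SchoolQuality <- Attendance -> ClassSize <- TestScore
The empty set is not sufficient: P1 (SchoolQuality <- Attendance -> TestScore) has no collider blocking it and no conditioned non-collider, so it is open.
Try {Attendance}:
  P1: blocked at fork node Attendance ∈ conditioning set.
  P2: blocked at fork node Attendance ∈ conditioning set.
{Attendance} contains no descendant of SchoolQuality and blocks every backdoor path.
{Attendance} is the unique smallest valid adjustment set.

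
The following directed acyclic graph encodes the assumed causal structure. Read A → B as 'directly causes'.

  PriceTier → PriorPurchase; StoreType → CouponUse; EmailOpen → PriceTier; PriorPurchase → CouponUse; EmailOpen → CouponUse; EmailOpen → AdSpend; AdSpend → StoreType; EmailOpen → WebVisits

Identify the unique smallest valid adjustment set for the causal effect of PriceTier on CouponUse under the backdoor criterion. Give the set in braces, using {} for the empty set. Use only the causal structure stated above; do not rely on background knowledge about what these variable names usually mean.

Variables eligible for adjustment (non-descendants of PriceTier, excluding PriceTier and CouponUse): {AdSpend, EmailOpen, StoreType, WebVisits}.
Backdoor paths from PriceTier to CouponUse:
  P1: PriceTier <- EmailOpen -> AdSpend -> StoreType -> CouponUse
  P2: PriceTier <- EmailOpen -> CouponUse
The empty set is not sufficient: P1 (PriceTier <- EmailOpen -> AdSpend -> StoreType -> CouponUse) has no collider blocking it and no conditioned non-collider, so it is open.
Try {EmailOpen}:
  P1: blocked at fork node EmailOpen ∈ conditioning set.
  P2: blocked at fork node EmailOpen ∈ conditioning set.
{EmailOpen} contains no descendant of PriceTier and blocks every backdoor path.
No other singleton works — e.g. {WebVisits} leaves P1 open — so {EmailOpen} is the unique smallest valid adjustment set.

{EmailOpen}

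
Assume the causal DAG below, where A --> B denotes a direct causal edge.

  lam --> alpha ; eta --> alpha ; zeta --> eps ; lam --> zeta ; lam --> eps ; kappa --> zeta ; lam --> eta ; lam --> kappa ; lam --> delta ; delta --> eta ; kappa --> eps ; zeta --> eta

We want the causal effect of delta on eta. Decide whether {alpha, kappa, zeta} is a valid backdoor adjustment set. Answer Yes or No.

Backdoor paths from delta to eta (paths whose first edge points into delta):
  P1: delta <- lam -> kappa -> zeta -> eta
  P2: delta <- lam -> kappa -> eps <- zeta -> eta
  P3: delta <- lam -> zeta -> eta
  P4: delta <- lam -> eps <- kappa -> zeta -> eta
  P5: delta <- lam -> eps <- zeta -> eta
  P6: delta <- lam -> eta
  P7: delta <- lam -> alpha <- eta
Condition 1 (no descendant of delta in the set): FAILS — alpha is a descendant of delta.
Condition 2 (every backdoor path blocked by {alpha, kappa, zeta}):
  P1: blocked at chain node kappa ∈ conditioning set.
  P2: blocked at chain node kappa ∈ conditioning set.
  P3: blocked at chain node zeta ∈ conditioning set.
  P4: blocked at collider eps (neither it nor any descendant is in the conditioning set).
  P5: blocked at collider eps (neither it nor any descendant is in the conditioning set).
  P6: open — no interior node is in the conditioning set.
  P7: open — collider(s) alpha are conditioned on (or have a conditioned descendant) and no non-collider on the path is in the set.
{alpha, kappa, zeta} does not satisfy the backdoor criterion.

No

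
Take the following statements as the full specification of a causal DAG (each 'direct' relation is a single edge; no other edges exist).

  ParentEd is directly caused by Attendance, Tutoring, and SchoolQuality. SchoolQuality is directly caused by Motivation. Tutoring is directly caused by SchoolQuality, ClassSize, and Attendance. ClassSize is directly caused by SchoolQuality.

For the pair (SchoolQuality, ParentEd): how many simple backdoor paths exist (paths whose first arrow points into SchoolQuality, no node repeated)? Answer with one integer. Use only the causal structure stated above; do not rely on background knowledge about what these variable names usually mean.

A backdoor path from SchoolQuality to ParentEd is any simple undirected path whose first edge points into SchoolQuality (i.e. leaves SchoolQuality via a parent).
Parents of SchoolQuality: {Motivation}.
No simple path from any parent of SchoolQuality reaches ParentEd without revisiting SchoolQuality, so there are no backdoor paths.

0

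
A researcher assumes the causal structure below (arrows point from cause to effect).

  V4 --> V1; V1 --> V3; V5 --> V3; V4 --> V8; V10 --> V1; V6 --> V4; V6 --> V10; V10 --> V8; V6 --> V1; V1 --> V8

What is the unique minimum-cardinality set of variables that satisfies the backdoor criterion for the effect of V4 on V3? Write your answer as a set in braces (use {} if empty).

{V6}

Variables eligible for adjustment (non-descendants of V4, excluding V4 and V3): {V10, V5, V6}.
Backdoor paths from V4 to V3:
  P1: V4 <- V6 -> V10 -> V1 -> V3
  P2: V4 <- V6 -> V10 -> V8 <- V1 -> V3
  P3: V4 <- V6 -> V1 -> V3
The empty set is not sufficient: P1 (V4 <- V6 -> V10 -> V1 -> V3) has no collider blocking it and no conditioned non-collider, so it is open.
Try {V6}:
  P1: blocked at fork node V6 ∈ conditioning set.
  P2: blocked at fork node V6 ∈ conditioning set.
  P3: blocked at fork node V6 ∈ conditioning set.
{V6} contains no descendant of V4 and blocks every backdoor path.
No other singleton works — e.g. {V5} leaves P1 open — so {V6} is the unique smallest valid adjustment set.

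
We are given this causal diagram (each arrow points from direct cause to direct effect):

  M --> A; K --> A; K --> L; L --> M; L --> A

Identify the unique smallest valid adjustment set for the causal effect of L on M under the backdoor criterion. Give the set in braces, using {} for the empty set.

Variables eligible for adjustment (non-descendants of L, excluding L and M): {K}.
Backdoor paths from L to M:
  P1: L <- K -> A <- M
Each backdoor path contains an unconditioned collider, so every path is already blocked with the empty conditioning set:
  P1: blocked at collider A (neither it nor any descendant is in the conditioning set).
The empty set is therefore the unique smallest valid set.

{}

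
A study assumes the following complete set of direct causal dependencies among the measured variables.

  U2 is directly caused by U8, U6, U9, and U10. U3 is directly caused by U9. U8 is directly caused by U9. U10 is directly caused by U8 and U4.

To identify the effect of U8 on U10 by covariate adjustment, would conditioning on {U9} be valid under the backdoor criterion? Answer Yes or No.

Yes

Backdoor paths from U8 to U10 (paths whose first edge points into U8):
  P1: U8 <- U9 -> U2 <- U10
Condition 1 (no descendant of U8 in the set): holds — descendants of U8 are {U10, U2}; none are in {U9}.
Condition 2 (every backdoor path blocked by {U9}):
  P1: blocked at fork node U9 ∈ conditioning set.
{U9} satisfies the backdoor criterion.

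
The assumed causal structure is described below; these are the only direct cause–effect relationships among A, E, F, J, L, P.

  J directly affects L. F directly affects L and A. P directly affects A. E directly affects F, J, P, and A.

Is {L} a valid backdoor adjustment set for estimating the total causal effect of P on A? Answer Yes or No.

No

Backdoor paths from P to A (paths whose first edge points into P):
  P1: P <- E -> F -> A
  P2: P <- E -> A
  P3: P <- E -> J -> L <- F -> A
Condition 1 (no descendant of P in the set): holds — descendants of P are {A}; none are in {L}.
Condition 2 (every backdoor path blocked by {L}):
  P1: open — no interior node is in the conditioning set.
  P2: open — no interior node is in the conditioning set.
  P3: open — collider(s) L are conditioned on (or have a conditioned descendant) and no non-collider on the path is in the set.
{L} does not satisfy the backdoor criterion.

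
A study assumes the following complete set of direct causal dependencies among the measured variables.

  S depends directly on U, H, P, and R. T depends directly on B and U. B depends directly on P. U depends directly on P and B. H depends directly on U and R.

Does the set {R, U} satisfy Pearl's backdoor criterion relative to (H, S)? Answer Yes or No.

Yes

Backdoor paths from H to S (paths whose first edge points into H):
  P1: H <- R -> S
  P2: H <- U <- P -> S
  P3: H <- U <- B <- P -> S
  P4: H <- U -> T <- B <- P -> S
  P5: H <- U -> S
Condition 1 (no descendant of H in the set): holds — descendants of H are {S}; none are in {R, U}.
Condition 2 (every backdoor path blocked by {R, U}):
  P1: blocked at fork node R ∈ conditioning set.
  P2: blocked at chain node U ∈ conditioning set.
  P3: blocked at chain node U ∈ conditioning set.
  P4: blocked at fork node U ∈ conditioning set.
  P5: blocked at fork node U ∈ conditioning set.
{R, U} satisfies the backdoor criterion.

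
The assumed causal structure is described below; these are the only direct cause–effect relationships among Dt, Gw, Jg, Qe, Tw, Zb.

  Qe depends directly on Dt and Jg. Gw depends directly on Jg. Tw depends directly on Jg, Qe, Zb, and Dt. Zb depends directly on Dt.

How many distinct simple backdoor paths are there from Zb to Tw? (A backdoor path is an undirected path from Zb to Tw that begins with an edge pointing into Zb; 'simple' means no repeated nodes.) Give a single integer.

A backdoor path from Zb to Tw is any simple undirected path whose first edge points into Zb (i.e. leaves Zb via a parent).
Parents of Zb: {Dt}.
Enumerating:
  P1: Zb <- Dt -> Qe <- Jg -> Tw
  P2: Zb <- Dt -> Qe -> Tw
  P3: Zb <- Dt -> Tw
That exhausts the simple backdoor paths. Count: 3.

3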